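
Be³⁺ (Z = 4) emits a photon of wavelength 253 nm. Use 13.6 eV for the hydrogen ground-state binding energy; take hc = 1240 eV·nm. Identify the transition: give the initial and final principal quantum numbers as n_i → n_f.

The photon energy is ΔE = hc/λ = 1240 / 253 = 4.901 eV.
With Z = 4, ΔE = 217.6 × (1/n_f² − 1/n_i²), so 1/n_f² − 1/n_i² = 0.02252.
Trying n_f = 4 gives 1/n_i² = 0.03998, i.e. n_i ≈ 5; this pair matches.

n_i = 5, n_f = 4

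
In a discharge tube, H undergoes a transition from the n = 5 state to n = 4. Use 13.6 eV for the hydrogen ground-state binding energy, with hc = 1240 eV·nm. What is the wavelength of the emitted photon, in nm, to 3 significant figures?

ΔE = 13.60 × (1/4² − 1/5²) = 13.60 × 0.02250 = 0.3060 eV.
λ = hc/ΔE = 1240 / 0.3060 = 4050 nm.

4050 nm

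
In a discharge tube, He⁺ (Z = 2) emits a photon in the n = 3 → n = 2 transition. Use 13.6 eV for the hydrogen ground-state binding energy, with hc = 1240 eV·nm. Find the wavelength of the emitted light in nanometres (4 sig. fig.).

164.1 nm

For Z = 2 the level energies scale as Z², so the effective Rydberg energy is 13.6 × 4 = 54.40 eV.
ΔE = 54.40 × (1/2² − 1/3²) = 54.40 × 0.1389 = 7.556 eV.
λ = hc/ΔE = 1240 / 7.556 = 164.1 nm.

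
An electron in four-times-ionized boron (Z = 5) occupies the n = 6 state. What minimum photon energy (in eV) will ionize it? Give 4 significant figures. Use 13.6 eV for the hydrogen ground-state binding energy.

E_n = −13.6 Z²/n² = −340.0/n² eV for Z = 5.
E_6 = −340.0/36 = −9.444 eV, so ionization (to E = 0) requires 9.444 eV.

9.444 eV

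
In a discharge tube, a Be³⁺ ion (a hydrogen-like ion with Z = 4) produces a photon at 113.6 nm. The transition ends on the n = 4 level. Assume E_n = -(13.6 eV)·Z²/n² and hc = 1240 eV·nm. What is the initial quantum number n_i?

n_i = 9

The photon energy is ΔE = hc/λ = 1240 / 113.6 = 10.92 eV.
With Z = 4, ΔE = 217.6 × (1/n_f² − 1/n_i²), so 1/n_f² − 1/n_i² = 0.05016.
With n_f = 4: 1/n_i² = 1/16 − 0.05016 = 0.01234, so n_i ≈ 9.00.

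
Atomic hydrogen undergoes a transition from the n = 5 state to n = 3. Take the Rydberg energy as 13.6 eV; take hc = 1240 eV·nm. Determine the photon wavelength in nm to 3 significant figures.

ΔE = 13.60 × (1/3² − 1/5²) = 13.60 × 0.07111 = 0.9671 eV.
λ = hc/ΔE = 1240 / 0.9671 = 1280 nm.
This line belongs to the Paschen series.

1280 nm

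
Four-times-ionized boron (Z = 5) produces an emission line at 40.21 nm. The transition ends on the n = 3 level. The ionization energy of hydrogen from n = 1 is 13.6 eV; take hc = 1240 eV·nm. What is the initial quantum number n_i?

n_i = 7

The photon energy is ΔE = hc/λ = 1240 / 40.21 = 30.84 eV.
With Z = 5, ΔE = 340.0 × (1/n_f² − 1/n_i²), so 1/n_f² − 1/n_i² = 0.09070.
With n_f = 3: 1/n_i² = 1/9 − 0.09070 = 0.02041, so n_i ≈ 7.00.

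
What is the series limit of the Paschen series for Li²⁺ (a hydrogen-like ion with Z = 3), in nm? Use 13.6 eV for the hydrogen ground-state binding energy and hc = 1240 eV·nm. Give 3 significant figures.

91.2 nm

The Paschen series has lower level n_f = 3; the series limit corresponds to n_i → ∞.
ΔE_max = 13.6 × 9 / 3² = 13.60 eV.
λ_min = 1240 / 13.60 = 91.2 nm.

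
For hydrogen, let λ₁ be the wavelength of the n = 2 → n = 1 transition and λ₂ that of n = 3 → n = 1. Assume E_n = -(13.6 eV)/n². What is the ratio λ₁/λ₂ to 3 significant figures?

λ ∝ 1/ΔE ∝ 1/(1/n_f² − 1/n_i²), and the Z² and hc factors cancel in the ratio.
λ₁/λ₂ = (1/1² − 1/3²)/(1/1² − 1/2²) = 0.8889/0.7500 = 1.19.

1.19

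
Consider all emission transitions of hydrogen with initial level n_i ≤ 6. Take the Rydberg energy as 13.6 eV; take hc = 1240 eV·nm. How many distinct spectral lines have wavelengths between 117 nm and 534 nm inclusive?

4

Enumerate all n_i → n_f pairs with 1 ≤ n_f < n_i ≤ 6 and compute λ = 1240 / [13.6·1·(1/n_f² − 1/n_i²)].
Lines falling in [117, 534] nm: 2→1 (121.6 nm), 6→2 (410.3 nm), 5→2 (434.2 nm), 4→2 (486.3 nm).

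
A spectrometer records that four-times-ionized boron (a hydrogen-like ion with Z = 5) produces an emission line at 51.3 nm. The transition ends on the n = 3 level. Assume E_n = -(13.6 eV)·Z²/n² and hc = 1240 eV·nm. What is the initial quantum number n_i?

The photon energy is ΔE = hc/λ = 1240 / 51.3 = 24.17 eV.
With Z = 5, ΔE = 340.0 × (1/n_f² − 1/n_i²), so 1/n_f² − 1/n_i² = 0.07109.
With n_f = 3: 1/n_i² = 1/9 − 0.07109 = 0.04002, so n_i ≈ 5.00.

n_i = 5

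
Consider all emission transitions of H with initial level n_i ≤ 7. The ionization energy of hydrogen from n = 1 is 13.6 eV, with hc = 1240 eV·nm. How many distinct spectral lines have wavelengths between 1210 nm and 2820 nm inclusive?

4

Enumerate all n_i → n_f pairs with 1 ≤ n_f < n_i ≤ 7 and compute λ = 1240 / [13.6·1·(1/n_f² − 1/n_i²)].
Lines falling in [1210, 2820] nm: 5→3 (1282 nm), 4→3 (1876 nm), 7→4 (2166 nm), 6→4 (2626 nm).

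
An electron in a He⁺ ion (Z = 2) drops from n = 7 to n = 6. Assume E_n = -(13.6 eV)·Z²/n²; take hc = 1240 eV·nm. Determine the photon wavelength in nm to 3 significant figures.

For Z = 2 the level energies scale as Z², so the effective Rydberg energy is 13.6 × 4 = 54.40 eV.
ΔE = 54.40 × (1/6² − 1/7²) = 54.40 × 0.007370 = 0.4009 eV.
λ = hc/ΔE = 1240 / 0.4009 = 3090 nm.

3090 nm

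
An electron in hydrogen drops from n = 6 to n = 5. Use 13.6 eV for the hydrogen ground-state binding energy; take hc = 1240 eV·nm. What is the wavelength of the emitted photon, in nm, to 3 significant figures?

7460 nm

ΔE = 13.60 × (1/5² − 1/6²) = 13.60 × 0.01222 = 0.1662 eV.
λ = hc/ΔE = 1240 / 0.1662 = 7460 nm.
This line belongs to the Pfund series.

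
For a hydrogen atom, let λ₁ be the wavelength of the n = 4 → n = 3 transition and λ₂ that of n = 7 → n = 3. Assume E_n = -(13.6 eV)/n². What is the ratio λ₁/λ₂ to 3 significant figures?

1.87

λ ∝ 1/ΔE ∝ 1/(1/n_f² − 1/n_i²), and the Z² and hc factors cancel in the ratio.
λ₁/λ₂ = (1/3² − 1/7²)/(1/3² − 1/4²) = 0.09070/0.04861 = 1.87.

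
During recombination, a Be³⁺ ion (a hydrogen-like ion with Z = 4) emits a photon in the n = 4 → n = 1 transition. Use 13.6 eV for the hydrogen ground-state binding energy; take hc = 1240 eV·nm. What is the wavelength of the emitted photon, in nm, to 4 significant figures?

6.078 nm

For Z = 4 the level energies scale as Z², so the effective Rydberg energy is 13.6 × 16 = 217.6 eV.
ΔE = 217.6 × (1/1² − 1/4²) = 217.6 × 0.9375 = 204.0 eV.
λ = hc/ΔE = 1240 / 204.0 = 6.078 nm.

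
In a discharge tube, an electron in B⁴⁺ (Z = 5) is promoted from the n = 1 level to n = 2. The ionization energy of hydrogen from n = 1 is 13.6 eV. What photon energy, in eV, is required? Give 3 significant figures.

The Bohr energies scale as Z², so for Z = 5: E_n = −340.0/n² eV.
E_2 = −340.0/4 = −85.00 eV and E_1 = −340.0/1 = −340.0 eV.
The photon energy is |E_2 − E_1| = 255 eV.

255 eV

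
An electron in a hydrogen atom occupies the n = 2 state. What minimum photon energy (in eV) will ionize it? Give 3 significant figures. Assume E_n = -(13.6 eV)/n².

E_2 = −13.60/4 = −3.40 eV, so ionization (to E = 0) requires 3.40 eV.

3.40 eV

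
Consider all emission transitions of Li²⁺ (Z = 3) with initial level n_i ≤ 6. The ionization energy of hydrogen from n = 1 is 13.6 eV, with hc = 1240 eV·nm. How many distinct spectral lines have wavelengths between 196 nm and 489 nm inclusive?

Enumerate all n_i → n_f pairs with 1 ≤ n_f < n_i ≤ 6 and compute λ = 1240 / [13.6·9·(1/n_f² − 1/n_i²)].
Lines falling in [196, 489] nm: 4→3 (208.4 nm), 6→4 (291.8 nm), 5→4 (450.3 nm).

3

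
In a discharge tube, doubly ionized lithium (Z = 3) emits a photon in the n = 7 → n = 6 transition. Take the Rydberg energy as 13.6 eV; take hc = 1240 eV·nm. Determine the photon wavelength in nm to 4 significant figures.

1375 nm

For Z = 3 the level energies scale as Z², so the effective Rydberg energy is 13.6 × 9 = 122.4 eV.
ΔE = 122.4 × (1/6² − 1/7²) = 122.4 × 0.007370 = 0.9020 eV.
λ = hc/ΔE = 1240 / 0.9020 = 1375 nm.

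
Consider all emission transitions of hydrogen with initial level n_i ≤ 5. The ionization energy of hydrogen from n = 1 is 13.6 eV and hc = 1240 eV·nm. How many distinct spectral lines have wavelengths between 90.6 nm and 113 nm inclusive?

3

Enumerate all n_i → n_f pairs with 1 ≤ n_f < n_i ≤ 5 and compute λ = 1240 / [13.6·1·(1/n_f² − 1/n_i²)].
Lines falling in [90.6, 113] nm: 5→1 (94.98 nm), 4→1 (97.25 nm), 3→1 (102.6 nm).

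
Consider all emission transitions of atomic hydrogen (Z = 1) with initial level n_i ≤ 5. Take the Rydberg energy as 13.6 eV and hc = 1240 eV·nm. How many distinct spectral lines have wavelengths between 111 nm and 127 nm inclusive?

1

Enumerate all n_i → n_f pairs with 1 ≤ n_f < n_i ≤ 5 and compute λ = 1240 / [13.6·1·(1/n_f² − 1/n_i²)].
Lines falling in [111, 127] nm: 2→1 (121.6 nm).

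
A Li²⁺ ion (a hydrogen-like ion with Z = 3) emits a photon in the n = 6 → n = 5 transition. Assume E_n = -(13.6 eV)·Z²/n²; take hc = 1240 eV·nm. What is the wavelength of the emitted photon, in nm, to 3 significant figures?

829 nm

For Z = 3 the level energies scale as Z², so the effective Rydberg energy is 13.6 × 9 = 122.4 eV.
ΔE = 122.4 × (1/5² − 1/6²) = 122.4 × 0.01222 = 1.496 eV.
λ = hc/ΔE = 1240 / 1.496 = 829 nm.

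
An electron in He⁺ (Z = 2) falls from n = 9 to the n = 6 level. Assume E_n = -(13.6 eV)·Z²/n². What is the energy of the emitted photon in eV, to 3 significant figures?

The Bohr energies scale as Z², so for Z = 2: E_n = −54.40/n² eV.
E_9 = −54.40/81 = −0.6716 eV and E_6 = −54.40/36 = −1.511 eV.
The photon energy is |E_9 − E_6| = 0.840 eV.

0.840 eV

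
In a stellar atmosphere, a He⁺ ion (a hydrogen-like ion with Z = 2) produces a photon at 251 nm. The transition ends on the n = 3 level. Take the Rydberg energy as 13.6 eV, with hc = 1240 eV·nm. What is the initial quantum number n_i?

The photon energy is ΔE = hc/λ = 1240 / 251 = 4.940 eV.
With Z = 2, ΔE = 54.40 × (1/n_f² − 1/n_i²), so 1/n_f² − 1/n_i² = 0.09081.
With n_f = 3: 1/n_i² = 1/9 − 0.09081 = 0.02030, so n_i ≈ 7.02.

n_i = 7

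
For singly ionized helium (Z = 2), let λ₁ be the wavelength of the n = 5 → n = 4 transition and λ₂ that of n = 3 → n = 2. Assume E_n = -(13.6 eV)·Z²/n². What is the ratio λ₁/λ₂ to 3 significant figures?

6.17

λ ∝ 1/ΔE ∝ 1/(1/n_f² − 1/n_i²), and the Z² and hc factors cancel in the ratio.
λ₁/λ₂ = (1/2² − 1/3²)/(1/4² − 1/5²) = 0.1389/0.02250 = 6.17.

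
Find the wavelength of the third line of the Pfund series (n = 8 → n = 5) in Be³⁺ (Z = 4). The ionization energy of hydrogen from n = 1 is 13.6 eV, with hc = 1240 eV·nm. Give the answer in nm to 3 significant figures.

234 nm

The Pfund series terminates on n_f = 5; the third line has n_i = 5+3 = 8.
ΔE = 217.6 × (1/5² − 1/8²) = 5.304 eV.
λ = 1240 / 5.304 = 234 nm.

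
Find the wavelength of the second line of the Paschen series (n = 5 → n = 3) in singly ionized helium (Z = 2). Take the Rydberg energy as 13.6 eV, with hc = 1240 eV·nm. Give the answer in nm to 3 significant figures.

The Paschen series terminates on n_f = 3; the second line has n_i = 3+2 = 5.
ΔE = 54.40 × (1/3² − 1/5²) = 3.868 eV.
λ = 1240 / 3.868 = 321 nm.

321 nm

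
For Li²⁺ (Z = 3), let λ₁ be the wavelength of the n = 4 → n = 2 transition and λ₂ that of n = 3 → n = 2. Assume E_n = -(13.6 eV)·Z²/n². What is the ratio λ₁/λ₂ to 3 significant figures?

λ ∝ 1/ΔE ∝ 1/(1/n_f² − 1/n_i²), and the Z² and hc factors cancel in the ratio.
λ₁/λ₂ = (1/2² − 1/3²)/(1/2² − 1/4²) = 0.1389/0.1875 = 0.741.

0.741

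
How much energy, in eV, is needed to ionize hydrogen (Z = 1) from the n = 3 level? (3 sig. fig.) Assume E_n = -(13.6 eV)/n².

E_3 = −13.60/9 = −1.51 eV, so ionization (to E = 0) requires 1.51 eV.

1.51 eV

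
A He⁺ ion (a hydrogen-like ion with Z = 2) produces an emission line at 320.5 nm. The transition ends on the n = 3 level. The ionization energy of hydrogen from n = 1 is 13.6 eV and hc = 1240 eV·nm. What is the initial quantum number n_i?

The photon energy is ΔE = hc/λ = 1240 / 320.5 = 3.869 eV.
With Z = 2, ΔE = 54.40 × (1/n_f² − 1/n_i²), so 1/n_f² − 1/n_i² = 0.07112.
With n_f = 3: 1/n_i² = 1/9 − 0.07112 = 0.03999, so n_i ≈ 5.00.

n_i = 5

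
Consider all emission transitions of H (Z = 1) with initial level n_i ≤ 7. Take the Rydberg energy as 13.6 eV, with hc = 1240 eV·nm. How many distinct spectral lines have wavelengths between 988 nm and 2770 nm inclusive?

6

Enumerate all n_i → n_f pairs with 1 ≤ n_f < n_i ≤ 7 and compute λ = 1240 / [13.6·1·(1/n_f² − 1/n_i²)].
Lines falling in [988, 2770] nm: 7→3 (1005 nm), 6→3 (1094 nm), 5→3 (1282 nm), 4→3 (1876 nm), 7→4 (2166 nm), 6→4 (2626 nm).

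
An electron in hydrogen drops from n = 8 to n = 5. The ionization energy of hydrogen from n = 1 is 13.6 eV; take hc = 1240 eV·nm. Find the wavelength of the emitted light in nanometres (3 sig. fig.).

ΔE = 13.60 × (1/5² − 1/8²) = 13.60 × 0.02438 = 0.3315 eV.
λ = hc/ΔE = 1240 / 0.3315 = 3740 nm.

3740 nm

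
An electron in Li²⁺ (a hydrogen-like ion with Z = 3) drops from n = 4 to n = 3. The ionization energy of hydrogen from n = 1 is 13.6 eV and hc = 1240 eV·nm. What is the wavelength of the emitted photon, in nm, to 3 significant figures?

For Z = 3 the level energies scale as Z², so the effective Rydberg energy is 13.6 × 9 = 122.4 eV.
ΔE = 122.4 × (1/3² − 1/4²) = 122.4 × 0.04861 = 5.950 eV.
λ = hc/ΔE = 1240 / 5.950 = 208 nm.

208 nm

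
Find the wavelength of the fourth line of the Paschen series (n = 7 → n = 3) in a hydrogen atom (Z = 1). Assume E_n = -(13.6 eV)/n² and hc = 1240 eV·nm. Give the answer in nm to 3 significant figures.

1010 nm

The Paschen series terminates on n_f = 3; the fourth line has n_i = 3+4 = 7.
ΔE = 13.60 × (1/3² − 1/7²) = 1.234 eV.
λ = 1240 / 1.234 = 1010 nm.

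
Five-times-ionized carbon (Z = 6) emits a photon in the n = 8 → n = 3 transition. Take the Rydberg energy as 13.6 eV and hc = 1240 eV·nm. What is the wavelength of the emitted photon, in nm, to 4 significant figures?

For Z = 6 the level energies scale as Z², so the effective Rydberg energy is 13.6 × 36 = 489.6 eV.
ΔE = 489.6 × (1/3² − 1/8²) = 489.6 × 0.09549 = 46.75 eV.
λ = hc/ΔE = 1240 / 46.75 = 26.52 nm.

26.52 nm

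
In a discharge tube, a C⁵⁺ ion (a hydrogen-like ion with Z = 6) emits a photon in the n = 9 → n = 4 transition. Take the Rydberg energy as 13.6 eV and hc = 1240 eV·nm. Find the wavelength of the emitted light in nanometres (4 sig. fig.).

For Z = 6 the level energies scale as Z², so the effective Rydberg energy is 13.6 × 36 = 489.6 eV.
ΔE = 489.6 × (1/4² − 1/9²) = 489.6 × 0.05015 = 24.56 eV.
λ = hc/ΔE = 1240 / 24.56 = 50.50 nm.

50.50 nm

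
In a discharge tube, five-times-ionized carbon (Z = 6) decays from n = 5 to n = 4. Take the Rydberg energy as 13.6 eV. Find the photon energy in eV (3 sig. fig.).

The Bohr energies scale as Z², so for Z = 6: E_n = −489.6/n² eV.
E_5 = −489.6/25 = −19.58 eV and E_4 = −489.6/16 = −30.60 eV.
The photon energy is |E_5 − E_4| = 11.0 eV.

11.0 eV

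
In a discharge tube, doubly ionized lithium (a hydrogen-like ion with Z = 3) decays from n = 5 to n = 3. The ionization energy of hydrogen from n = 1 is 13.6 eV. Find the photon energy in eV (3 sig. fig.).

The Bohr energies scale as Z², so for Z = 3: E_n = −122.4/n² eV.
E_5 = −122.4/25 = −4.896 eV and E_3 = −122.4/9 = −13.60 eV.
The photon energy is |E_5 − E_3| = 8.70 eV.

8.70 eV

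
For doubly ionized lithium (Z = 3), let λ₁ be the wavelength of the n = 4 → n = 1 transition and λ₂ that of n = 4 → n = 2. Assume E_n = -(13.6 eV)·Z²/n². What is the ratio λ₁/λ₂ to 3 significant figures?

0.200

λ ∝ 1/ΔE ∝ 1/(1/n_f² − 1/n_i²), and the Z² and hc factors cancel in the ratio.
λ₁/λ₂ = (1/2² − 1/4²)/(1/1² − 1/4²) = 0.1875/0.9375 = 0.200.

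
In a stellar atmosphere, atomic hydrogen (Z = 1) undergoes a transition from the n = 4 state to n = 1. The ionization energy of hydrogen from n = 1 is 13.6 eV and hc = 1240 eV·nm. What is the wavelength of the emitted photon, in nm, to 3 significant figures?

97.3 nm

ΔE = 13.60 × (1/1² − 1/4²) = 13.60 × 0.9375 = 12.75 eV.
λ = hc/ΔE = 1240 / 12.75 = 97.3 nm.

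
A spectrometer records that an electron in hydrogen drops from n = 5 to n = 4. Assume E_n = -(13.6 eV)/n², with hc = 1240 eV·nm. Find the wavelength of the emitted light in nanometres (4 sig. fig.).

4052 nm

ΔE = 13.60 × (1/4² − 1/5²) = 13.60 × 0.02250 = 0.3060 eV.
λ = hc/ΔE = 1240 / 0.3060 = 4052 nm.
This line belongs to the Brackett series.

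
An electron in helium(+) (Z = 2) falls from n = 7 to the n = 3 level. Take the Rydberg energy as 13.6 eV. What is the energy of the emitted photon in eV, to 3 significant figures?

The Bohr energies scale as Z², so for Z = 2: E_n = −54.40/n² eV.
E_7 = −54.40/49 = −1.110 eV and E_3 = −54.40/9 = −6.044 eV.
The photon energy is |E_7 − E_3| = 4.93 eV.

4.93 eV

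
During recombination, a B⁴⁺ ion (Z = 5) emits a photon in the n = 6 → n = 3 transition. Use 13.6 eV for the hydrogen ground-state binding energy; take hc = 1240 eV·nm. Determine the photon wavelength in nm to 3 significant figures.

43.8 nm

For Z = 5 the level energies scale as Z², so the effective Rydberg energy is 13.6 × 25 = 340.0 eV.
ΔE = 340.0 × (1/3² − 1/6²) = 340.0 × 0.08333 = 28.33 eV.
λ = hc/ΔE = 1240 / 28.33 = 43.8 nm.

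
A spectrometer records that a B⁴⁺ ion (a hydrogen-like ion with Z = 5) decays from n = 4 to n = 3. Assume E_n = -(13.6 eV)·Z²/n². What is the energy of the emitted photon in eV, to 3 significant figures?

The Bohr energies scale as Z², so for Z = 5: E_n = −340.0/n² eV.
E_4 = −340.0/16 = −21.25 eV and E_3 = −340.0/9 = −37.78 eV.
The photon energy is |E_4 − E_3| = 16.5 eV.

16.5 eV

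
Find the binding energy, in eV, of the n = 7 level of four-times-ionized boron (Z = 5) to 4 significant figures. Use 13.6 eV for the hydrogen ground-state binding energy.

E_n = −13.6 Z²/n² = −340.0/n² eV for Z = 5.
E_7 = −340.0/49 = −6.939 eV, so ionization (to E = 0) requires 6.939 eV.

6.939 eV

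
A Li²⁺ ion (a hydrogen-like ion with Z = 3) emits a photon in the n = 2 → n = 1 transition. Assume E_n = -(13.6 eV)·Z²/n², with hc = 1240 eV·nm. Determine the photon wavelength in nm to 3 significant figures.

13.5 nm

For Z = 3 the level energies scale as Z², so the effective Rydberg energy is 13.6 × 9 = 122.4 eV.
ΔE = 122.4 × (1/1² − 1/2²) = 122.4 × 0.7500 = 91.80 eV.
λ = hc/ΔE = 1240 / 91.80 = 13.5 nm.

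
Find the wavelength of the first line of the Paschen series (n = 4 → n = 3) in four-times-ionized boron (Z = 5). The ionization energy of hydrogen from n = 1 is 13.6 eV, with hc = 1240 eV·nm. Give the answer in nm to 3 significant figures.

The Paschen series terminates on n_f = 3; the first line has n_i = 3+1 = 4.
ΔE = 340.0 × (1/3² − 1/4²) = 16.53 eV.
λ = 1240 / 16.53 = 75.0 nm.

75.0 nm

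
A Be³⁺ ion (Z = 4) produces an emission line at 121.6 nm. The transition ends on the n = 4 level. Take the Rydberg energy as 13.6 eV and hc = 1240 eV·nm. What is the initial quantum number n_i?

The photon energy is ΔE = hc/λ = 1240 / 121.6 = 10.20 eV.
With Z = 4, ΔE = 217.6 × (1/n_f² − 1/n_i²), so 1/n_f² − 1/n_i² = 0.04686.
With n_f = 4: 1/n_i² = 1/16 − 0.04686 = 0.01564, so n_i ≈ 8.00.

n_i = 8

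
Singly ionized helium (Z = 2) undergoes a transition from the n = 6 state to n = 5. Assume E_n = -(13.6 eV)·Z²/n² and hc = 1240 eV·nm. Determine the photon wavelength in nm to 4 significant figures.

1865 nm

For Z = 2 the level energies scale as Z², so the effective Rydberg energy is 13.6 × 4 = 54.40 eV.
ΔE = 54.40 × (1/5² − 1/6²) = 54.40 × 0.01222 = 0.6649 eV.
λ = hc/ΔE = 1240 / 0.6649 = 1865 nm.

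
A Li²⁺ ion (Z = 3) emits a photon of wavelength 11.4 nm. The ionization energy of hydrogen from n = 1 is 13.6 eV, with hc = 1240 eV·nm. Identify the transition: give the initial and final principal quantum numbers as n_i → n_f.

n_i = 3, n_f = 1

The photon energy is ΔE = hc/λ = 1240 / 11.4 = 108.8 eV.
With Z = 3, ΔE = 122.4 × (1/n_f² − 1/n_i²), so 1/n_f² − 1/n_i² = 0.8887.
Trying n_f = 1 gives 1/n_i² = 0.1113, i.e. n_i ≈ 3; this pair matches.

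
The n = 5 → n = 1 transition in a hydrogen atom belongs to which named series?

The series is set by the lower level: n_f = 1 is the Lyman series.

Lyman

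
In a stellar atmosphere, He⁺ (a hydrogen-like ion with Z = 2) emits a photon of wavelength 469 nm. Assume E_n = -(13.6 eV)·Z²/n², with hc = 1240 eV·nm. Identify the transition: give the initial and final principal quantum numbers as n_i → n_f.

The photon energy is ΔE = hc/λ = 1240 / 469 = 2.644 eV.
With Z = 2, ΔE = 54.40 × (1/n_f² − 1/n_i²), so 1/n_f² − 1/n_i² = 0.04860.
Trying n_f = 3 gives 1/n_i² = 0.06251, i.e. n_i ≈ 4; this pair matches.

n_i = 4, n_f = 3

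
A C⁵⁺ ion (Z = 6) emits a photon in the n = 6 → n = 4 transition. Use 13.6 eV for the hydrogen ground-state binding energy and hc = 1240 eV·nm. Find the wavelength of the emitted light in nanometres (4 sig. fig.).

For Z = 6 the level energies scale as Z², so the effective Rydberg energy is 13.6 × 36 = 489.6 eV.
ΔE = 489.6 × (1/4² − 1/6²) = 489.6 × 0.03472 = 17.00 eV.
λ = hc/ΔE = 1240 / 17.00 = 72.94 nm.

72.94 nm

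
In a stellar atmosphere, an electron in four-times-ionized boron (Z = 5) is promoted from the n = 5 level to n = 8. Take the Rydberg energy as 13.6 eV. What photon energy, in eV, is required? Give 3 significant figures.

8.29 eV

The Bohr energies scale as Z², so for Z = 5: E_n = −340.0/n² eV.
E_8 = −340.0/64 = −5.313 eV and E_5 = −340.0/25 = −13.60 eV.
The photon energy is |E_8 − E_5| = 8.29 eV.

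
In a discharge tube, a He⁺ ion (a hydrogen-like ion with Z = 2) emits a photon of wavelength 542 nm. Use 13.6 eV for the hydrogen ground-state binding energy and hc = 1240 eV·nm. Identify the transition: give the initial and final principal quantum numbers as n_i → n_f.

n_i = 7, n_f = 4

The photon energy is ΔE = hc/λ = 1240 / 542 = 2.288 eV.
With Z = 2, ΔE = 54.40 × (1/n_f² − 1/n_i²), so 1/n_f² − 1/n_i² = 0.04206.
Trying n_f = 4 gives 1/n_i² = 0.02044, i.e. n_i ≈ 7; this pair matches.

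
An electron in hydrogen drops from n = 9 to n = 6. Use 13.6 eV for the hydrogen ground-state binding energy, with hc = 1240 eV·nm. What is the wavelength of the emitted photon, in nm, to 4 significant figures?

ΔE = 13.60 × (1/6² − 1/9²) = 13.60 × 0.01543 = 0.2099 eV.
λ = hc/ΔE = 1240 / 0.2099 = 5908 nm.

5908 nm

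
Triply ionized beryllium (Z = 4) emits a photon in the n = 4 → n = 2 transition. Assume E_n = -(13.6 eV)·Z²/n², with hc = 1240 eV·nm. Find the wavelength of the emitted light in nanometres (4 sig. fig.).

For Z = 4 the level energies scale as Z², so the effective Rydberg energy is 13.6 × 16 = 217.6 eV.
ΔE = 217.6 × (1/2² − 1/4²) = 217.6 × 0.1875 = 40.80 eV.
λ = hc/ΔE = 1240 / 40.80 = 30.39 nm.

30.39 nm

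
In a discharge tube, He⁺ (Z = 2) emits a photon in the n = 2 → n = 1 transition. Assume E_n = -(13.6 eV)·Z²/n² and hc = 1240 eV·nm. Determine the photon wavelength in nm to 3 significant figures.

For Z = 2 the level energies scale as Z², so the effective Rydberg energy is 13.6 × 4 = 54.40 eV.
ΔE = 54.40 × (1/1² − 1/2²) = 54.40 × 0.7500 = 40.80 eV.
λ = hc/ΔE = 1240 / 40.80 = 30.4 nm.

30.4 nm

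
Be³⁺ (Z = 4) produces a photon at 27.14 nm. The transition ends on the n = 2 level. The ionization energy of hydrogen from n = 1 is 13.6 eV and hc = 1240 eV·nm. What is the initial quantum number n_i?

The photon energy is ΔE = hc/λ = 1240 / 27.14 = 45.69 eV.
With Z = 4, ΔE = 217.6 × (1/n_f² − 1/n_i²), so 1/n_f² − 1/n_i² = 0.2100.
With n_f = 2: 1/n_i² = 1/4 − 0.2100 = 0.04003, so n_i ≈ 5.00.

n_i = 5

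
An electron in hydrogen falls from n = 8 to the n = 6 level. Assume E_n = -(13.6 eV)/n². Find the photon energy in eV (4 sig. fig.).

E_8 = −13.60/64 = −0.2125 eV and E_6 = −13.60/36 = −0.3778 eV.
The photon energy is |E_8 − E_6| = 0.1653 eV.

0.1653 eV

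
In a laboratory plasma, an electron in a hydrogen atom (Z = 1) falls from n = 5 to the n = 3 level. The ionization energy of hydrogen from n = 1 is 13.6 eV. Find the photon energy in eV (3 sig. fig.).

E_5 = −13.60/25 = −0.5440 eV and E_3 = −13.60/9 = −1.511 eV.
The photon energy is |E_5 − E_3| = 0.967 eV.

0.967 eV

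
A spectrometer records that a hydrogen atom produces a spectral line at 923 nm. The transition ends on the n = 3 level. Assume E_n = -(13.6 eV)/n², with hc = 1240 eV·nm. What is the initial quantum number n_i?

The photon energy is ΔE = hc/λ = 1240 / 923 = 1.343 eV.
With Z = 1, ΔE = 13.60 × (1/n_f² − 1/n_i²), so 1/n_f² − 1/n_i² = 0.09878.
With n_f = 3: 1/n_i² = 1/9 − 0.09878 = 0.01233, so n_i ≈ 9.01.

n_i = 9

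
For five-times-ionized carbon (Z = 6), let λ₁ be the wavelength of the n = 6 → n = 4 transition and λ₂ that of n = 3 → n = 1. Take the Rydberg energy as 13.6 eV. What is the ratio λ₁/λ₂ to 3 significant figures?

25.6

λ ∝ 1/ΔE ∝ 1/(1/n_f² − 1/n_i²), and the Z² and hc factors cancel in the ratio.
λ₁/λ₂ = (1/1² − 1/3²)/(1/4² − 1/6²) = 0.8889/0.03472 = 25.6.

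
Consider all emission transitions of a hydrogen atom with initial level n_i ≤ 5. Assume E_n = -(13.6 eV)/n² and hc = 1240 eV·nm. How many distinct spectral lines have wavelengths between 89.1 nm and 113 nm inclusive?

3

Enumerate all n_i → n_f pairs with 1 ≤ n_f < n_i ≤ 5 and compute λ = 1240 / [13.6·1·(1/n_f² − 1/n_i²)].
Lines falling in [89.1, 113] nm: 5→1 (94.98 nm), 4→1 (97.25 nm), 3→1 (102.6 nm).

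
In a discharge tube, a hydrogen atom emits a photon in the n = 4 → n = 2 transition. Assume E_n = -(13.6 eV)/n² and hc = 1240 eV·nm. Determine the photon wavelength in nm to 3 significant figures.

486 nm

ΔE = 13.60 × (1/2² − 1/4²) = 13.60 × 0.1875 = 2.550 eV.
λ = hc/ΔE = 1240 / 2.550 = 486 nm.
This line belongs to the Balmer series.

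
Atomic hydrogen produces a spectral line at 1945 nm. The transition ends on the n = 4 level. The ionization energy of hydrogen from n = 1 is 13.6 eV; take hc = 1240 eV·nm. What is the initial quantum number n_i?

The photon energy is ΔE = hc/λ = 1240 / 1945 = 0.6375 eV.
With Z = 1, ΔE = 13.60 × (1/n_f² − 1/n_i²), so 1/n_f² − 1/n_i² = 0.04688.
With n_f = 4: 1/n_i² = 1/16 − 0.04688 = 0.01562, so n_i ≈ 8.00.

n_i = 8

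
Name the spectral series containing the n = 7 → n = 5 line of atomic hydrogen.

Pfund

The series is set by the lower level: n_f = 5 is the Pfund series.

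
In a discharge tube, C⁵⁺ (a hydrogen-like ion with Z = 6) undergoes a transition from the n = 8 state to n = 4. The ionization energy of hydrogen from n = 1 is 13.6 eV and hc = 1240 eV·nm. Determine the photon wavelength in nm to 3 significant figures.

54.0 nm

For Z = 6 the level energies scale as Z², so the effective Rydberg energy is 13.6 × 36 = 489.6 eV.
ΔE = 489.6 × (1/4² − 1/8²) = 489.6 × 0.04688 = 22.95 eV.
λ = hc/ΔE = 1240 / 22.95 = 54.0 nm.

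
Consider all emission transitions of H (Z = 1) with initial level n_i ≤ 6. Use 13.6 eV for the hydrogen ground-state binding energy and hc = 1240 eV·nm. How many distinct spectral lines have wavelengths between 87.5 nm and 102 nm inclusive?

Enumerate all n_i → n_f pairs with 1 ≤ n_f < n_i ≤ 6 and compute λ = 1240 / [13.6·1·(1/n_f² − 1/n_i²)].
Lines falling in [87.5, 102] nm: 6→1 (93.78 nm), 5→1 (94.98 nm), 4→1 (97.25 nm).

3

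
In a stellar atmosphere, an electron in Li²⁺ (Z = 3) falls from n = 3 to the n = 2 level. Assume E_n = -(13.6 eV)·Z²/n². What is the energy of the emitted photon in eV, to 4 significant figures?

17.00 eV

The Bohr energies scale as Z², so for Z = 3: E_n = −122.4/n² eV.
E_3 = −122.4/9 = −13.60 eV and E_2 = −122.4/4 = −30.60 eV.
The photon energy is |E_3 − E_2| = 17.00 eV.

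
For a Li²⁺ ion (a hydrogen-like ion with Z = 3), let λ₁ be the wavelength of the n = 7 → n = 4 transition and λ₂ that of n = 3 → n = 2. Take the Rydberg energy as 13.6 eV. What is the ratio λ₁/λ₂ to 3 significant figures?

3.30

λ ∝ 1/ΔE ∝ 1/(1/n_f² − 1/n_i²), and the Z² and hc factors cancel in the ratio.
λ₁/λ₂ = (1/2² − 1/3²)/(1/4² − 1/7²) = 0.1389/0.04209 = 3.30.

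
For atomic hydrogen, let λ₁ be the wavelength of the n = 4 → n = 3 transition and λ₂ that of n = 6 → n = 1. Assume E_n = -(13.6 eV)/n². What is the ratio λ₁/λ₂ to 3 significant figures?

20.0

λ ∝ 1/ΔE ∝ 1/(1/n_f² − 1/n_i²), and the Z² and hc factors cancel in the ratio.
λ₁/λ₂ = (1/1² − 1/6²)/(1/3² − 1/4²) = 0.9722/0.04861 = 20.0.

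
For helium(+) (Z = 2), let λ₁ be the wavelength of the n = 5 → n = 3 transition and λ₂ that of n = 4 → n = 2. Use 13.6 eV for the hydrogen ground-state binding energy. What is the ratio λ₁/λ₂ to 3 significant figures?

2.64

λ ∝ 1/ΔE ∝ 1/(1/n_f² − 1/n_i²), and the Z² and hc factors cancel in the ratio.
λ₁/λ₂ = (1/2² − 1/4²)/(1/3² − 1/5²) = 0.1875/0.07111 = 2.64.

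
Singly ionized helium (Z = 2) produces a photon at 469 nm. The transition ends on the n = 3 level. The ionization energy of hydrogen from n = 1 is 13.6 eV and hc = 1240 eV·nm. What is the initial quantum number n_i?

The photon energy is ΔE = hc/λ = 1240 / 469 = 2.644 eV.
With Z = 2, ΔE = 54.40 × (1/n_f² − 1/n_i²), so 1/n_f² − 1/n_i² = 0.04860.
With n_f = 3: 1/n_i² = 1/9 − 0.04860 = 0.06251, so n_i ≈ 4.00.

n_i = 4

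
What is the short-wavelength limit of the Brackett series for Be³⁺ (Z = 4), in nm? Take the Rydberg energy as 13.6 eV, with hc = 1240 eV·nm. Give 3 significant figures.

91.2 nm

The Brackett series has lower level n_f = 4; the series limit corresponds to n_i → ∞.
ΔE_max = 13.6 × 16 / 4² = 13.60 eV.
λ_min = 1240 / 13.60 = 91.2 nm.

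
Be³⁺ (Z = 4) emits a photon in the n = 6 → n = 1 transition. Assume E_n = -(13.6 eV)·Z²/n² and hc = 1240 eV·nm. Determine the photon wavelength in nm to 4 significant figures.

5.861 nm

For Z = 4 the level energies scale as Z², so the effective Rydberg energy is 13.6 × 16 = 217.6 eV.
ΔE = 217.6 × (1/1² − 1/6²) = 217.6 × 0.9722 = 211.6 eV.
λ = hc/ΔE = 1240 / 211.6 = 5.861 nm.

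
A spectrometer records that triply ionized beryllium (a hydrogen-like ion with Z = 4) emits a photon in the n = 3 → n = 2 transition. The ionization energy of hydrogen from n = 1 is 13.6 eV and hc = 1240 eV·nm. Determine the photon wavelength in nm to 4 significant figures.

For Z = 4 the level energies scale as Z², so the effective Rydberg energy is 13.6 × 16 = 217.6 eV.
ΔE = 217.6 × (1/2² − 1/3²) = 217.6 × 0.1389 = 30.22 eV.
λ = hc/ΔE = 1240 / 30.22 = 41.03 nm.

41.03 nm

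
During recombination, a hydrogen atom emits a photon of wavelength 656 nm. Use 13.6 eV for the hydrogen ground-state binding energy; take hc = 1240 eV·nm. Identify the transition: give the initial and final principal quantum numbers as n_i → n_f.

n_i = 3, n_f = 2

The photon energy is ΔE = hc/λ = 1240 / 656 = 1.890 eV.
With Z = 1, ΔE = 13.60 × (1/n_f² − 1/n_i²), so 1/n_f² − 1/n_i² = 0.1390.
Trying n_f = 2 gives 1/n_i² = 0.1110, i.e. n_i ≈ 3; this pair matches.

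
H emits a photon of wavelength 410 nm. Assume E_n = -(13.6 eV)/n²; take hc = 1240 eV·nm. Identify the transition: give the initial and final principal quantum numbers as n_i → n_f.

The photon energy is ΔE = hc/λ = 1240 / 410 = 3.024 eV.
With Z = 1, ΔE = 13.60 × (1/n_f² − 1/n_i²), so 1/n_f² − 1/n_i² = 0.2224.
Trying n_f = 2 gives 1/n_i² = 0.02762, i.e. n_i ≈ 6; this pair matches.

n_i = 6, n_f = 2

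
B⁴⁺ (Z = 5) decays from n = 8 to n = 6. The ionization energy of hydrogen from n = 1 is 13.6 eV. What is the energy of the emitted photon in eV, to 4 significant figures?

The Bohr energies scale as Z², so for Z = 5: E_n = −340.0/n² eV.
E_8 = −340.0/64 = −5.313 eV and E_6 = −340.0/36 = −9.444 eV.
The photon energy is |E_8 − E_6| = 4.132 eV.

4.132 eV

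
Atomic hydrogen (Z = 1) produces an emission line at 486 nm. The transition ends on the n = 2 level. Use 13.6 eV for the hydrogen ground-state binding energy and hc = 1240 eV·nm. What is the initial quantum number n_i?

The photon energy is ΔE = hc/λ = 1240 / 486 = 2.551 eV.
With Z = 1, ΔE = 13.60 × (1/n_f² − 1/n_i²), so 1/n_f² − 1/n_i² = 0.1876.
With n_f = 2: 1/n_i² = 1/4 − 0.1876 = 0.06239, so n_i ≈ 4.00.

n_i = 4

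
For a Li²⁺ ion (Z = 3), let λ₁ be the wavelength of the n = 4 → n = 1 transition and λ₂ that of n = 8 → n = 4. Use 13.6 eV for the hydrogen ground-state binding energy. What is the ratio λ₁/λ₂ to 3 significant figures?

0.0500

λ ∝ 1/ΔE ∝ 1/(1/n_f² − 1/n_i²), and the Z² and hc factors cancel in the ratio.
λ₁/λ₂ = (1/4² − 1/8²)/(1/1² − 1/4²) = 0.04688/0.9375 = 0.0500.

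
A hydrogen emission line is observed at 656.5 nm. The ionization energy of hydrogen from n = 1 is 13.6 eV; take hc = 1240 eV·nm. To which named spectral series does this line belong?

Balmer

ΔE = 1240/656.5 = 1.889 eV.
This matches 13.6 × (1/2² − 1/3²), so n_f = 2: the Balmer series.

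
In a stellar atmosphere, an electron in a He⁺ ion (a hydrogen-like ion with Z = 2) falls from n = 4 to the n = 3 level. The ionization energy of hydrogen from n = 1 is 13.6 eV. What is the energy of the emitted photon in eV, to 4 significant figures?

2.644 eV

The Bohr energies scale as Z², so for Z = 2: E_n = −54.40/n² eV.
E_4 = −54.40/16 = −3.400 eV and E_3 = −54.40/9 = −6.044 eV.
The photon energy is |E_4 − E_3| = 2.644 eV.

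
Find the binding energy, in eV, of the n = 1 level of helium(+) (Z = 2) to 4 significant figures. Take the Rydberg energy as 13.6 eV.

E_n = −13.6 Z²/n² = −54.40/n² eV for Z = 2.
E_1 = −54.40/1 = −54.40 eV, so ionization (to E = 0) requires 54.40 eV.

54.40 eV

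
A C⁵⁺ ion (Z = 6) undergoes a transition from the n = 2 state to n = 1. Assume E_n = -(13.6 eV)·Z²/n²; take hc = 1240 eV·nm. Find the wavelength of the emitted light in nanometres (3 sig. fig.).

For Z = 6 the level energies scale as Z², so the effective Rydberg energy is 13.6 × 36 = 489.6 eV.
ΔE = 489.6 × (1/1² − 1/2²) = 489.6 × 0.7500 = 367.2 eV.
λ = hc/ΔE = 1240 / 367.2 = 3.38 nm.

3.38 nm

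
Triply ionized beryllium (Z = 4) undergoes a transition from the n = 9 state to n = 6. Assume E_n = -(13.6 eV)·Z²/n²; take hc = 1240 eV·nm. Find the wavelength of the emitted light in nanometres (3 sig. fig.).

For Z = 4 the level energies scale as Z², so the effective Rydberg energy is 13.6 × 16 = 217.6 eV.
ΔE = 217.6 × (1/6² − 1/9²) = 217.6 × 0.01543 = 3.358 eV.
λ = hc/ΔE = 1240 / 3.358 = 369 nm.

369 nm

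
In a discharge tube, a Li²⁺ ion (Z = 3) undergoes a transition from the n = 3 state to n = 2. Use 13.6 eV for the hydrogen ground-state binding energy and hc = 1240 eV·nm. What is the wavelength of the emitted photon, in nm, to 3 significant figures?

For Z = 3 the level energies scale as Z², so the effective Rydberg energy is 13.6 × 9 = 122.4 eV.
ΔE = 122.4 × (1/2² − 1/3²) = 122.4 × 0.1389 = 17.00 eV.
λ = hc/ΔE = 1240 / 17.00 = 72.9 nm.

72.9 nm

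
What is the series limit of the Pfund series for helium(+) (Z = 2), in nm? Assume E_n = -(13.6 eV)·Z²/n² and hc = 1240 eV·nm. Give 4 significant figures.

569.9 nm

The Pfund series has lower level n_f = 5; the series limit corresponds to n_i → ∞.
ΔE_max = 13.6 × 4 / 5² = 2.176 eV.
λ_min = 1240 / 2.176 = 569.9 nm.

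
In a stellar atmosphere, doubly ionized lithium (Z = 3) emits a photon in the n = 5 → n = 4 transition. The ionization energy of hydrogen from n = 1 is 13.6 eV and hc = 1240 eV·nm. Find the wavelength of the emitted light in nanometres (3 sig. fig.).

For Z = 3 the level energies scale as Z², so the effective Rydberg energy is 13.6 × 9 = 122.4 eV.
ΔE = 122.4 × (1/4² − 1/5²) = 122.4 × 0.02250 = 2.754 eV.
λ = hc/ΔE = 1240 / 2.754 = 450 nm.

450 nm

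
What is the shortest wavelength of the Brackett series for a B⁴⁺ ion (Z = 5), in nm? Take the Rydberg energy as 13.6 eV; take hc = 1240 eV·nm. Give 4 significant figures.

58.35 nm

The Brackett series has lower level n_f = 4; the series limit corresponds to n_i → ∞.
ΔE_max = 13.6 × 25 / 4² = 21.25 eV.
λ_min = 1240 / 21.25 = 58.35 nm.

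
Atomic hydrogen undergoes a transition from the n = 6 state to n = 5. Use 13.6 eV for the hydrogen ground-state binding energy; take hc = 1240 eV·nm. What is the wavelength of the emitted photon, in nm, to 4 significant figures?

ΔE = 13.60 × (1/5² − 1/6²) = 13.60 × 0.01222 = 0.1662 eV.
λ = hc/ΔE = 1240 / 0.1662 = 7460 nm.
This line belongs to the Pfund series.

7460 nm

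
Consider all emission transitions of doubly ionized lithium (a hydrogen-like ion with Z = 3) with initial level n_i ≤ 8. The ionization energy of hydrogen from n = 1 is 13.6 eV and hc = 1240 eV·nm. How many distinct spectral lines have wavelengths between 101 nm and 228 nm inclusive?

Enumerate all n_i → n_f pairs with 1 ≤ n_f < n_i ≤ 8 and compute λ = 1240 / [13.6·9·(1/n_f² − 1/n_i²)].
Lines falling in [101, 228] nm: 8→3 (106.1 nm), 7→3 (111.7 nm), 6→3 (121.6 nm), 5→3 (142.5 nm), 4→3 (208.4 nm), 8→4 (216.1 nm).

6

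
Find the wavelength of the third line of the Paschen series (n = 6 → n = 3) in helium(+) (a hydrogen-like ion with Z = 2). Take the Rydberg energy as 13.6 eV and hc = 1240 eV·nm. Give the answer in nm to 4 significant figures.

273.5 nm

The Paschen series terminates on n_f = 3; the third line has n_i = 3+3 = 6.
ΔE = 54.40 × (1/3² − 1/6²) = 4.533 eV.
λ = 1240 / 4.533 = 273.5 nm.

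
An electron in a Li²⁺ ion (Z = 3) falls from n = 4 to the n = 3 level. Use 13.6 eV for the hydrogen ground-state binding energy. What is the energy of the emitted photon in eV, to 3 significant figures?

5.95 eV

The Bohr energies scale as Z², so for Z = 3: E_n = −122.4/n² eV.
E_4 = −122.4/16 = −7.650 eV and E_3 = −122.4/9 = −13.60 eV.
The photon energy is |E_4 − E_3| = 5.95 eV.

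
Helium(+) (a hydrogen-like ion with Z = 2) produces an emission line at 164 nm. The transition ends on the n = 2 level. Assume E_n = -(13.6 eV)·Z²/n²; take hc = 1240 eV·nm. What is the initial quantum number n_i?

The photon energy is ΔE = hc/λ = 1240 / 164 = 7.561 eV.
With Z = 2, ΔE = 54.40 × (1/n_f² − 1/n_i²), so 1/n_f² − 1/n_i² = 0.1390.
With n_f = 2: 1/n_i² = 1/4 − 0.1390 = 0.1110, so n_i ≈ 3.00.

n_i = 3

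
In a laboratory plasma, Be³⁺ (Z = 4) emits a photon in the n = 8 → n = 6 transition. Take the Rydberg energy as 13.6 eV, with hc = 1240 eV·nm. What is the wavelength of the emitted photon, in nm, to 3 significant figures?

469 nm

For Z = 4 the level energies scale as Z², so the effective Rydberg energy is 13.6 × 16 = 217.6 eV.
ΔE = 217.6 × (1/6² − 1/8²) = 217.6 × 0.01215 = 2.644 eV.
λ = hc/ΔE = 1240 / 2.644 = 469 nm.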